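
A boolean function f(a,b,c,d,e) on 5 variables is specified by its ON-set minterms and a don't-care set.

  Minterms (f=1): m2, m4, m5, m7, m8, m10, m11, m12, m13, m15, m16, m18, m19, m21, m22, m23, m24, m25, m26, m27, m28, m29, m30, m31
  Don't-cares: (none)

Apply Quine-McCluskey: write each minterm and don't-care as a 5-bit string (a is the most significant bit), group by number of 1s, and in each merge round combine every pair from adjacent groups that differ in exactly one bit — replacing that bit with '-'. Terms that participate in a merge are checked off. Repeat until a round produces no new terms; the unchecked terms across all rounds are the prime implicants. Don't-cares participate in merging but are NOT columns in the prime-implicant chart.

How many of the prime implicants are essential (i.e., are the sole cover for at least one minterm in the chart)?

size-2^0 implicants → 00010(✓)  00100(✓)  00101(✓)  00111(✓)  01000(✓)  01010(✓)  01011(✓)  01100(✓)  01101(✓)  01111(✓)  10000(✓)  10010(✓)  10011(✓)  10101(✓)  10110(✓)  10111(✓)  11000(✓)  11001(✓)  11010(✓)  11011(✓)  11100(✓)  11101(✓)  11110(✓)  11111(✓)
size-2^1 implicants → -0010(✓)  -0101(✓)  -0111(✓)  -1000(✓)  -1010(✓)  -1011(✓)  -1100(✓)  -1101(✓)  -1111(✓)  0-010(✓)  0-100(✓)  0-101(✓)  0-111(✓)  001-1(✓)  0010-(✓)  01-00(✓)  01-11(✓)  010-0(✓)  0101-(✓)  011-1(✓)  0110-(✓)  1-000(✓)  1-010(✓)  1-011(✓)  1-101(✓)  1-110(✓)  1-111(✓)  10-10(✓)  10-11(✓)  100-0(✓)  1001-(✓)  101-1(✓)  1011-(✓)  11-00(✓)  11-01(✓)  11-10(✓)  11-11(✓)  110-0(✓)  110-1(✓)  1100-(✓)  1101-(✓)  111-0(✓)  111-1(✓)  1110-(✓)  1111-(✓)
size-2^2 implicants → --010  --101(✓)  --111(✓)  -01-1(✓)  -1-00  -1-11  -10-0  -101-  -11-1(✓)  -110-  0-1-1(✓)  0-10-  1--10(✓)  1--11(✓)  1-0-0  1-01-(✓)  1-1-1(✓)  1-11-(✓)  10-1-(✓)  11--0(✓)  11--1(✓)  11-0-(✓)  11-1-(✓)  110--(✓)  111--(✓)
size-2^3 implicants → --1-1  1--1-  11---
Unchecked terms (primes): --010, --1-1, -1-00, -1-11, -10-0, -101-, -110-, 0-10-, 1--1-, 1-0-0, 11---
Minterm coverage:
  m2 ⊆ --010 [E]
  m4 ⊆ 0-10- [E]
  m5 ⊆ --1-1,0-10-
  m7 ⊆ --1-1 [E]
  m8 ⊆ -1-00,-10-0
  m10 ⊆ --010,-10-0,-101-
  m11 ⊆ -1-11,-101-
  m12 ⊆ -1-00,-110-,0-10-
  m13 ⊆ --1-1,-110-,0-10-
  m15 ⊆ --1-1,-1-11
  m16 ⊆ 1-0-0 [E]
  m18 ⊆ --010,1--1-,1-0-0
  m19 ⊆ 1--1- [E]
  m21 ⊆ --1-1 [E]
  m22 ⊆ 1--1- [E]
  m23 ⊆ --1-1,1--1-
  m24 ⊆ -1-00,-10-0,1-0-0,11---
  m25 ⊆ 11--- [E]
  m26 ⊆ --010,-10-0,-101-,1--1-,1-0-0,11---
  m27 ⊆ -1-11,-101-,1--1-,11---
  m28 ⊆ -1-00,-110-,11---
  m29 ⊆ --1-1,-110-,11---
  m30 ⊆ 1--1-,11---
  m31 ⊆ --1-1,-1-11,1--1-,11---
E = {--010, --1-1, 0-10-, 1--1-, 1-0-0, 11---}

6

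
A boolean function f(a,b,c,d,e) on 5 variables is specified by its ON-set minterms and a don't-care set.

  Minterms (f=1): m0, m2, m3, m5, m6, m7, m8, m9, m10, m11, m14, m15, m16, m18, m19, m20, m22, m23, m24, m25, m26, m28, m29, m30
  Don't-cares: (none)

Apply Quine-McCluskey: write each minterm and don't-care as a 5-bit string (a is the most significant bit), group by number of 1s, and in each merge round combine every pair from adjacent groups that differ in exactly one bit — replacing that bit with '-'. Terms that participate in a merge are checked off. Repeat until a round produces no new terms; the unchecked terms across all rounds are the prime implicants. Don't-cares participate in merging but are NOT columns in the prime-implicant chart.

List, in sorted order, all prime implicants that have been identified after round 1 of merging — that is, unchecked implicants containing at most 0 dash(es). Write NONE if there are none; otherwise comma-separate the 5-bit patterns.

[col 0] 00000*, 00010*, 00011*, 00101*, 00110*, 00111*, 01000*, 01001*, 01010*, 01011*, 01110*, 01111*, 10000*, 10010*, 10011*, 10100*, 10110*, 10111*, 11000*, 11001*, 11010*, 11100*, 11101*, 11110*
[col 1] -0000*, -0010*, -0011*, -0110*, -0111*, -1000*, -1001*, -1010*, -1110*, 0-000*, 0-010*, 0-011*, 0-110*, 0-111*, 00-10*, 00-11*, 000-0*, 0001-*, 001-1, 0011-*, 01-10*, 01-11*, 010-0*, 010-1*, 0100-*, 0101-*, 0111-*, 1-000*, 1-010*, 1-100*, 1-110*, 10-00*, 10-10*, 10-11*, 100-0*, 1001-*, 101-0*, 1011-*, 11-00*, 11-01*, 11-10*, 110-0*, 1100-*, 111-0*, 1110-*
[col 2] --000*, --010*, --110*, -0-10*, -0-11*, -00-0*, -001-*, -011-*, -1-10*, -10-0*, -100-, 0--10*, 0--11*, 0-0-0*, 0-01-*, 0-11-*, 00-1-*, 01-1-*, 010--, 1--00*, 1--10*, 1-0-0*, 1-1-0*, 10--0*, 10-1-*, 11--0*, 11-0-
[col 3] ---10, --0-0, -0-1-, 0--1-, 1---0
Prime implicants: ---10, --0-0, -0-1-, -100-, 0--1-, 001-1, 010--, 1---0, 11-0-

NONE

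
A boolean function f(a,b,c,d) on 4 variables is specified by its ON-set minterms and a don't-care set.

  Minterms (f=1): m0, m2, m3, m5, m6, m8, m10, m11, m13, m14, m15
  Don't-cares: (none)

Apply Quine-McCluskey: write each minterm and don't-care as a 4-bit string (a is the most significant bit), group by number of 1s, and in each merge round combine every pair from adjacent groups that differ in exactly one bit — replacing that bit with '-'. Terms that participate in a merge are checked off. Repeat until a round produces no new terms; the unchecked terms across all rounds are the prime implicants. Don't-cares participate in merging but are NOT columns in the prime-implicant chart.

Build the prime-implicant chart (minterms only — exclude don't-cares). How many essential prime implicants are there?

Round 0: 0000✓ 0010✓ 0011✓ 0101✓ 0110✓ 1000✓ 1010✓ 1011✓ 1101✓ 1110✓ 1111✓
Round 1: -000✓ -010✓ -011✓ -101 -110✓ 0-10✓ 00-0✓ 001-✓ 1-10✓ 1-11✓ 10-0✓ 101-✓ 11-1 111-✓
Round 2: --10 -0-0 -01- 1-1-
PIs = {--10, -0-0, -01-, -101, 1-1-, 11-1}
Coverage chart:
  m0: -0-0 ←essential
  m2: --10,-0-0,-01-
  m3: -01- ←essential
  m5: -101 ←essential
  m6: --10 ←essential
  m8: -0-0 ←essential
  m10: --10,-0-0,-01-,1-1-
  m11: -01-,1-1-
  m13: -101,11-1
  m14: --10,1-1-
  m15: 1-1-,11-1
Essential: --10, -0-0, -01-, -101

4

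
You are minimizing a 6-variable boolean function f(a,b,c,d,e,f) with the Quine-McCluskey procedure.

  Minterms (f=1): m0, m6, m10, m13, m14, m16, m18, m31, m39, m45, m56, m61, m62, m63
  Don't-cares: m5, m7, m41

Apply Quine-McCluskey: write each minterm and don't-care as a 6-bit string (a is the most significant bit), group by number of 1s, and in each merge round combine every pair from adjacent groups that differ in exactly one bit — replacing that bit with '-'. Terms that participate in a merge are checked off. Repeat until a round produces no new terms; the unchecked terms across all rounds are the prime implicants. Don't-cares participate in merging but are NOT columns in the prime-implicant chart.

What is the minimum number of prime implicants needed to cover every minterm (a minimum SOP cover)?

10

size-2^0 implicants → 000000(✓)  000101(✓)  000110(✓)  000111(✓)  001010(✓)  001101(✓)  001110(✓)  010000(✓)  010010(✓)  011111(✓)  100111(✓)  101001(✓)  101101(✓)  111000  111101(✓)  111110(✓)  111111(✓)
size-2^1 implicants → -00111  -01101  -11111  0-0000  00-101  00-110  0001-1  00011-  001-10  0100-0  1-1101  101-01  1111-1  11111-
Unchecked terms (primes): -00111, -01101, -11111, 0-0000, 00-101, 00-110, 0001-1, 00011-, 001-10, 0100-0, 1-1101, 101-01, 111000, 1111-1, 11111-
Minterm coverage:
  m0 ⊆ 0-0000 [E]
  m6 ⊆ 00-110,00011-
  m10 ⊆ 001-10 [E]
  m13 ⊆ -01101,00-101
  m14 ⊆ 00-110,001-10
  m16 ⊆ 0-0000,0100-0
  m18 ⊆ 0100-0 [E]
  m31 ⊆ -11111 [E]
  m39 ⊆ -00111 [E]
  m45 ⊆ -01101,1-1101,101-01
  m56 ⊆ 111000 [E]
  m61 ⊆ 1-1101,1111-1
  m62 ⊆ 11111- [E]
  m63 ⊆ -11111,1111-1,11111-
E = {-00111, -11111, 0-0000, 001-10, 0100-0, 111000, 11111-}
Petrick residual → -01101, 00-110, 1-1101
Cover = b'c'def + b'cde'f + bcdef + a'c'd'e'f' + a'b'def' + a'b'cef' + a'bc'd'f' + acde'f + abcd'e'f' + abcde  |cover|=10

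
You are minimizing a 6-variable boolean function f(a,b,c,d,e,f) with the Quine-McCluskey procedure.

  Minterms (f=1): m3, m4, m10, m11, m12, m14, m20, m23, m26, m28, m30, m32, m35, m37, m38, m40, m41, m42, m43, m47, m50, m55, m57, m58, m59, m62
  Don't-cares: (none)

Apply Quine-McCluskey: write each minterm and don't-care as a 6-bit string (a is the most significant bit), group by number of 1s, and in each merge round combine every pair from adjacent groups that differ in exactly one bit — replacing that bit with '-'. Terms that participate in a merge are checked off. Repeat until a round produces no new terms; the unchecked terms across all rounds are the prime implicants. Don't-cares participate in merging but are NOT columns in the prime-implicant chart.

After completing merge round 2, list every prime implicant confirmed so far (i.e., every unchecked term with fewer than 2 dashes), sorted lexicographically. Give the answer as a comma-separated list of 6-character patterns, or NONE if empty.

-10111, 10-000, 100101, 100110, 101-11, 11-010

Round 0: 000011✓ 000100✓ 001010✓ 001011✓ 001100✓ 001110✓ 010100✓ 010111✓ 011010✓ 011100✓ 011110✓ 100000✓ 100011✓ 100101 100110 101000✓ 101001✓ 101010✓ 101011✓ 101111✓ 110010✓ 110111✓ 111001✓ 111010✓ 111011✓ 111110✓
Round 1: -00011✓ -01010✓ -01011✓ -10111 -11010✓ -11110✓ 0-0100✓ 0-1010✓ 0-1100✓ 0-1110✓ 00-011✓ 00-100✓ 001-10✓ 00101-✓ 0011-0✓ 01-100✓ 011-10✓ 0111-0✓ 1-1001✓ 1-1010✓ 1-1011✓ 10-000 10-011✓ 101-11 1010-0✓ 1010-1✓ 10100-✓ 10101-✓ 11-010 111-10✓ 1110-1✓ 11101-✓
Round 2: --1010 -0-011 -0101- -11-10 0--100 0-1-10 0-11-0 1-10-1 1-101- 1010--
PIs = {--1010, -0-011, -0101-, -10111, -11-10, 0--100, 0-1-10, 0-11-0, 1-10-1, 1-101-, 10-000, 100101, 100110, 101-11, 1010--, 11-010}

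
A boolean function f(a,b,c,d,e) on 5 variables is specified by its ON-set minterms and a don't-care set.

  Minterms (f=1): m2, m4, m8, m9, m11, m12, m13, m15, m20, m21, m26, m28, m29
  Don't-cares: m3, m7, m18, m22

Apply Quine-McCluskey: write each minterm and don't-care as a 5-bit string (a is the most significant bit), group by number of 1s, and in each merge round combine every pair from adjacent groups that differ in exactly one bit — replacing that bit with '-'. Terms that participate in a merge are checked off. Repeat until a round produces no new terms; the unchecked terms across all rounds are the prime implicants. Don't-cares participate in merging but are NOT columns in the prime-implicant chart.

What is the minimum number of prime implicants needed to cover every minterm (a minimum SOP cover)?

6

[col 0] 00010*, 00011*, 00100*, 00111*, 01000*, 01001*, 01011*, 01100*, 01101*, 01111*, 10010*, 10100*, 10101*, 10110*, 11010*, 11100*, 11101*
[col 1] -0010, -0100*, -1100*, -1101*, 0-011*, 0-100*, 0-111*, 00-11*, 0001-, 01-00*, 01-01*, 01-11*, 010-1*, 0100-*, 011-1*, 0110-*, 1-010, 1-100*, 1-101*, 10-10, 101-0, 1010-*, 1110-*
[col 2] --100, -110-, 0--11, 01--1, 01-0-, 1-10-
Prime implicants: --100, -0010, -110-, 0--11, 0001-, 01--1, 01-0-, 1-010, 1-10-, 10-10, 101-0
PI chart (minterm → PIs covering it):
  2 | -0010,0001-
  4 | --100  (sole → essential)
  8 | 01-0-  (sole → essential)
  9 | 01--1,01-0-
  11 | 0--11,01--1
  12 | --100,-110-,01-0-
  13 | -110-,01--1,01-0-
  15 | 0--11,01--1
  20 | --100,1-10-,101-0
  21 | 1-10-  (sole → essential)
  26 | 1-010  (sole → essential)
  28 | --100,-110-,1-10-
  29 | -110-,1-10-
Essential prime implicants: --100, 01-0-, 1-010, 1-10-
Petrick residual → -0010, 0--11
Minimum SOP uses 6 PIs: cd'e' + b'c'de' + a'de + a'bd' + ac'de' + acd'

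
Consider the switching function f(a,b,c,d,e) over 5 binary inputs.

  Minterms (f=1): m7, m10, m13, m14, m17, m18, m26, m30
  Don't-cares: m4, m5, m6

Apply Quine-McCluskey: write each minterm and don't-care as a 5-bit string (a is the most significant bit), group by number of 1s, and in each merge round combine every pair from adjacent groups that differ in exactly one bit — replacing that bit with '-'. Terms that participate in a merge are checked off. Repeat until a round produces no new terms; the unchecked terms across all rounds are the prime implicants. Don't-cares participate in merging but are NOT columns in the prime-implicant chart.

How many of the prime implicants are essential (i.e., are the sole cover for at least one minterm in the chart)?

5

Round 0: 00100✓ 00101✓ 00110✓ 00111✓ 01010✓ 01101✓ 01110✓ 10001 10010✓ 11010✓ 11110✓
Round 1: -1010✓ -1110✓ 0-101 0-110 001-0✓ 001-1✓ 0010-✓ 0011-✓ 01-10✓ 1-010 11-10✓
Round 2: -1-10 001--
PIs = {-1-10, 0-101, 0-110, 001--, 1-010, 10001}
Coverage chart:
  m7: 001-- ←essential
  m10: -1-10 ←essential
  m13: 0-101 ←essential
  m14: -1-10,0-110
  m17: 10001 ←essential
  m18: 1-010 ←essential
  m26: -1-10,1-010
  m30: -1-10 ←essential
Essential: -1-10, 0-101, 001--, 1-010, 10001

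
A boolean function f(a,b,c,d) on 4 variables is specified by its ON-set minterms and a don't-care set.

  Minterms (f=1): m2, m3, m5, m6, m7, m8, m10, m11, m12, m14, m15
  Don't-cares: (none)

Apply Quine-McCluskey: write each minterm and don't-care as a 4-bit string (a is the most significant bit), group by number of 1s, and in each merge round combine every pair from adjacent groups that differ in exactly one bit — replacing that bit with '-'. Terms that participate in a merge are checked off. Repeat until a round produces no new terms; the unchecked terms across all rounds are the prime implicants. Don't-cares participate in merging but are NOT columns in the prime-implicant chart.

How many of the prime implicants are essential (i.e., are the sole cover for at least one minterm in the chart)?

Round 0: 0010✓ 0011✓ 0101✓ 0110✓ 0111✓ 1000✓ 1010✓ 1011✓ 1100✓ 1110✓ 1111✓
Round 1: -010✓ -011✓ -110✓ -111✓ 0-10✓ 0-11✓ 001-✓ 01-1 011-✓ 1-00✓ 1-10✓ 1-11✓ 10-0✓ 101-✓ 11-0✓ 111-✓
Round 2: --10✓ --11✓ -01-✓ -11-✓ 0-1-✓ 1--0 1-1-✓
Round 3: --1-
PIs = {--1-, 01-1, 1--0}
Coverage chart:
  m2: --1- ←essential
  m3: --1- ←essential
  m5: 01-1 ←essential
  m6: --1- ←essential
  m7: --1-,01-1
  m8: 1--0 ←essential
  m10: --1-,1--0
  m11: --1- ←essential
  m12: 1--0 ←essential
  m14: --1-,1--0
  m15: --1- ←essential
Essential: --1-, 01-1, 1--0

3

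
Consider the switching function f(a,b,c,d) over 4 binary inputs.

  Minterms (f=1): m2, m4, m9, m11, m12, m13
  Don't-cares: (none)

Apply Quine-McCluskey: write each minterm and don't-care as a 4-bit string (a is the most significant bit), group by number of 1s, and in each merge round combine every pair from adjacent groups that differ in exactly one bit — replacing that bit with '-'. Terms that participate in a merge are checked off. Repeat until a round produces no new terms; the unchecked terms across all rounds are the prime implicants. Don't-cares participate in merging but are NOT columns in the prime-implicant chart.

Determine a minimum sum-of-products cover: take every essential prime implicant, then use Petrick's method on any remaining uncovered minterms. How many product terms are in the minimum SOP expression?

size-2^0 implicants → 0010  0100(✓)  1001(✓)  1011(✓)  1100(✓)  1101(✓)
size-2^1 implicants → -100  1-01  10-1  110-
Unchecked terms (primes): -100, 0010, 1-01, 10-1, 110-
Minterm coverage:
  m2 ⊆ 0010 [E]
  m4 ⊆ -100 [E]
  m9 ⊆ 1-01,10-1
  m11 ⊆ 10-1 [E]
  m12 ⊆ -100,110-
  m13 ⊆ 1-01,110-
E = {-100, 0010, 10-1}
Petrick residual → 1-01
Cover = bc'd' + a'b'cd' + ac'd + ab'd  |cover|=4

4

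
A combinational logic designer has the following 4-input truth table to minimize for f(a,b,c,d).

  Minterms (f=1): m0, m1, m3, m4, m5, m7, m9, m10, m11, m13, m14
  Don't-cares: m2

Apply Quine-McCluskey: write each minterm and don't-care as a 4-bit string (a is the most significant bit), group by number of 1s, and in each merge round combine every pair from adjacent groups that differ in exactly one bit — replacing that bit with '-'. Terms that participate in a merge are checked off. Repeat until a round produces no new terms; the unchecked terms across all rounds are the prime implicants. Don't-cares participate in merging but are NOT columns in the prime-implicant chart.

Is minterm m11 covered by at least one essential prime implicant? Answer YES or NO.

NO

[col 0] 0000*, 0001*, 0010*, 0011*, 0100*, 0101*, 0111*, 1001*, 1010*, 1011*, 1101*, 1110*
[col 1] -001*, -010*, -011*, -101*, 0-00*, 0-01*, 0-11*, 00-0*, 00-1*, 000-*, 001-*, 01-1*, 010-*, 1-01*, 1-10, 10-1*, 101-*
[col 2] --01, -0-1, -01-, 0--1, 0-0-, 00--
Prime implicants: --01, -0-1, -01-, 0--1, 0-0-, 00--, 1-10
PI chart (minterm → PIs covering it):
  0 | 0-0-,00--
  1 | --01,-0-1,0--1,0-0-,00--
  3 | -0-1,-01-,0--1,00--
  4 | 0-0-  (sole → essential)
  5 | --01,0--1,0-0-
  7 | 0--1  (sole → essential)
  9 | --01,-0-1
  10 | -01-,1-10
  11 | -0-1,-01-
  13 | --01  (sole → essential)
  14 | 1-10  (sole → essential)
Essential prime implicants: --01, 0--1, 0-0-, 1-10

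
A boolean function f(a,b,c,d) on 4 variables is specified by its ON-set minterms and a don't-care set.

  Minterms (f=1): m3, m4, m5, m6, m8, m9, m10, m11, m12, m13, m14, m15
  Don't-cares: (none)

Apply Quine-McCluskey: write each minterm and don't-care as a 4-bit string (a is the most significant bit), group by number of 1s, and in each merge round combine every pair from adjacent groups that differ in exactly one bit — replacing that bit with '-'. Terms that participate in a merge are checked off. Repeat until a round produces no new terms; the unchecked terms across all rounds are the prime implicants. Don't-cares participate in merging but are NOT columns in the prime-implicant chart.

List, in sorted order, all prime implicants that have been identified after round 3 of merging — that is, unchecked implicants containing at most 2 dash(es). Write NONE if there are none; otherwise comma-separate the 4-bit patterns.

-011, -1-0, -10-

size-2^0 implicants → 0011(✓)  0100(✓)  0101(✓)  0110(✓)  1000(✓)  1001(✓)  1010(✓)  1011(✓)  1100(✓)  1101(✓)  1110(✓)  1111(✓)
size-2^1 implicants → -011  -100(✓)  -101(✓)  -110(✓)  01-0(✓)  010-(✓)  1-00(✓)  1-01(✓)  1-10(✓)  1-11(✓)  10-0(✓)  10-1(✓)  100-(✓)  101-(✓)  11-0(✓)  11-1(✓)  110-(✓)  111-(✓)
size-2^2 implicants → -1-0  -10-  1--0(✓)  1--1(✓)  1-0-(✓)  1-1-(✓)  10--(✓)  11--(✓)
size-2^3 implicants → 1---
Unchecked terms (primes): -011, -1-0, -10-, 1---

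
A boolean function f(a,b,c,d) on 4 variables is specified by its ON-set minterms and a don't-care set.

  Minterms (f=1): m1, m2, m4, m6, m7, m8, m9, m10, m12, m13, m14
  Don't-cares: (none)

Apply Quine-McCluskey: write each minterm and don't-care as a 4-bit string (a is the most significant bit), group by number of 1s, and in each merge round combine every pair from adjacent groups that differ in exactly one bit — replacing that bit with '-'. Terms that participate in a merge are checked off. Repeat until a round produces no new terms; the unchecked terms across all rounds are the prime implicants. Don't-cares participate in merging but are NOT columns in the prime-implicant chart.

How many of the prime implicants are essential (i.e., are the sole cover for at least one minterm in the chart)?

Round 0: 0001✓ 0010✓ 0100✓ 0110✓ 0111✓ 1000✓ 1001✓ 1010✓ 1100✓ 1101✓ 1110✓
Round 1: -001 -010✓ -100✓ -110✓ 0-10✓ 01-0✓ 011- 1-00✓ 1-01✓ 1-10✓ 10-0✓ 100-✓ 11-0✓ 110-✓
Round 2: --10 -1-0 1--0 1-0-
PIs = {--10, -001, -1-0, 011-, 1--0, 1-0-}
Coverage chart:
  m1: -001 ←essential
  m2: --10 ←essential
  m4: -1-0 ←essential
  m6: --10,-1-0,011-
  m7: 011- ←essential
  m8: 1--0,1-0-
  m9: -001,1-0-
  m10: --10,1--0
  m12: -1-0,1--0,1-0-
  m13: 1-0- ←essential
  m14: --10,-1-0,1--0
Essential: --10, -001, -1-0, 011-, 1-0-

5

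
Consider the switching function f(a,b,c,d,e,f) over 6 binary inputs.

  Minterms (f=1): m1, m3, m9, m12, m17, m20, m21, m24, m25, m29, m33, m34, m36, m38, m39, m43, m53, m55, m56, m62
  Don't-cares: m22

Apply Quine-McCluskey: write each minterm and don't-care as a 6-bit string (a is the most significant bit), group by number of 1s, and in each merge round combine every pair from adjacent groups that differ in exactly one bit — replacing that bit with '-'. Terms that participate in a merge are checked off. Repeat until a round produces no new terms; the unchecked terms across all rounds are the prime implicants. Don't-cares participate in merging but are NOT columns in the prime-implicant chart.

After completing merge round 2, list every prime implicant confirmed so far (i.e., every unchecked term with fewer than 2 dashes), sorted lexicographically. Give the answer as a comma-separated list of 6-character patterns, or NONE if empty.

-00001, -10101, -11000, 0000-1, 001100, 0101-0, 01010-, 01100-, 1-0111, 100-10, 1001-0, 10011-, 101011, 1101-1, 111110

[col 0] 000001*, 000011*, 001001*, 001100, 010001*, 010100*, 010101*, 010110*, 011000*, 011001*, 011101*, 100001*, 100010*, 100100*, 100110*, 100111*, 101011, 110101*, 110111*, 111000*, 111110
[col 1] -00001, -10101, -11000, 0-0001*, 0-1001*, 00-001*, 0000-1, 01-001*, 01-101*, 010-01*, 0101-0, 01010-, 011-01*, 01100-, 1-0111, 100-10, 1001-0, 10011-, 1101-1
[col 2] 0--001, 01--01
Prime implicants: -00001, -10101, -11000, 0--001, 0000-1, 001100, 01--01, 0101-0, 01010-, 01100-, 1-0111, 100-10, 1001-0, 10011-, 101011, 1101-1, 111110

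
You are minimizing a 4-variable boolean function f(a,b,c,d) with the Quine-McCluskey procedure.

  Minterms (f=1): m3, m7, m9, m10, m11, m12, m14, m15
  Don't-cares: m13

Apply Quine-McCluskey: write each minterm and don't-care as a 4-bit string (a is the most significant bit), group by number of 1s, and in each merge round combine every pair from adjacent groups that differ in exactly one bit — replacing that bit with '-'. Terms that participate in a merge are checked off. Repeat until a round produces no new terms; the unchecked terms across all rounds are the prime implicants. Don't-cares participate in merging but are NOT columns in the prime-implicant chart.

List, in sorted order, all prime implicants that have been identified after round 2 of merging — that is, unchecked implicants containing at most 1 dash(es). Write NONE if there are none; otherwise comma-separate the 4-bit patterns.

NONE

size-2^0 implicants → 0011(✓)  0111(✓)  1001(✓)  1010(✓)  1011(✓)  1100(✓)  1101(✓)  1110(✓)  1111(✓)
size-2^1 implicants → -011(✓)  -111(✓)  0-11(✓)  1-01(✓)  1-10(✓)  1-11(✓)  10-1(✓)  101-(✓)  11-0(✓)  11-1(✓)  110-(✓)  111-(✓)
size-2^2 implicants → --11  1--1  1-1-  11--
Unchecked terms (primes): --11, 1--1, 1-1-, 11--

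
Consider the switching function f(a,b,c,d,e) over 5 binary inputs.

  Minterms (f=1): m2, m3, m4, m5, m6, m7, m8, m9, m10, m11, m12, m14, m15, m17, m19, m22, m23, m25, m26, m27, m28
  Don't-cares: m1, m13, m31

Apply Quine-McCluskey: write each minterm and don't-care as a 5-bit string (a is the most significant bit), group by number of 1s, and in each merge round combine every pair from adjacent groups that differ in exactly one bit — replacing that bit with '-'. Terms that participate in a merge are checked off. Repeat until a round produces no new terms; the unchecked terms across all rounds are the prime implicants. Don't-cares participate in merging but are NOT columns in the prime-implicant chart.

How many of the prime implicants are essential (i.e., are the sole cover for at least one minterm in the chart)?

Round 0: 00001✓ 00010✓ 00011✓ 00100✓ 00101✓ 00110✓ 00111✓ 01000✓ 01001✓ 01010✓ 01011✓ 01100✓ 01101✓ 01110✓ 01111✓ 10001✓ 10011✓ 10110✓ 10111✓ 11001✓ 11010✓ 11011✓ 11100✓ 11111✓
Round 1: -0001✓ -0011✓ -0110✓ -0111✓ -1001✓ -1010✓ -1011✓ -1100 -1111✓ 0-001✓ 0-010✓ 0-011✓ 0-100✓ 0-101✓ 0-110✓ 0-111✓ 00-01✓ 00-10✓ 00-11✓ 000-1✓ 0001-✓ 001-0✓ 001-1✓ 0010-✓ 0011-✓ 01-00✓ 01-01✓ 01-10✓ 01-11✓ 010-0✓ 010-1✓ 0100-✓ 0101-✓ 011-0✓ 011-1✓ 0110-✓ 0111-✓ 1-001✓ 1-011✓ 1-111✓ 10-11✓ 100-1✓ 1011-✓ 11-11✓ 110-1✓ 1101-✓
Round 2: --001✓ --011✓ --111✓ -0-11✓ -00-1✓ -011- -1-11✓ -10-1✓ -101- 0--01✓ 0--10✓ 0--11✓ 0-0-1✓ 0-01-✓ 0-1-0✓ 0-1-1✓ 0-10-✓ 0-11-✓ 00--1✓ 00-1-✓ 001--✓ 01--0✓ 01--1✓ 01-0-✓ 01-1-✓ 010--✓ 011--✓ 1--11✓ 1-0-1✓
Round 3: ---11 --0-1 0---1 0--1- 0-1-- 01---
PIs = {---11, --0-1, -011-, -101-, -1100, 0---1, 0--1-, 0-1--, 01---}
Coverage chart:
  m2: 0--1- ←essential
  m3: ---11,--0-1,0---1,0--1-
  m4: 0-1-- ←essential
  m5: 0---1,0-1--
  m6: -011-,0--1-,0-1--
  m7: ---11,-011-,0---1,0--1-,0-1--
  m8: 01--- ←essential
  m9: --0-1,0---1,01---
  m10: -101-,0--1-,01---
  m11: ---11,--0-1,-101-,0---1,0--1-,01---
  m12: -1100,0-1--,01---
  m14: 0--1-,0-1--,01---
  m15: ---11,0---1,0--1-,0-1--,01---
  m17: --0-1 ←essential
  m19: ---11,--0-1
  m22: -011- ←essential
  m23: ---11,-011-
  m25: --0-1 ←essential
  m26: -101- ←essential
  m27: ---11,--0-1,-101-
  m28: -1100 ←essential
Essential: --0-1, -011-, -101-, -1100, 0--1-, 0-1--, 01---

7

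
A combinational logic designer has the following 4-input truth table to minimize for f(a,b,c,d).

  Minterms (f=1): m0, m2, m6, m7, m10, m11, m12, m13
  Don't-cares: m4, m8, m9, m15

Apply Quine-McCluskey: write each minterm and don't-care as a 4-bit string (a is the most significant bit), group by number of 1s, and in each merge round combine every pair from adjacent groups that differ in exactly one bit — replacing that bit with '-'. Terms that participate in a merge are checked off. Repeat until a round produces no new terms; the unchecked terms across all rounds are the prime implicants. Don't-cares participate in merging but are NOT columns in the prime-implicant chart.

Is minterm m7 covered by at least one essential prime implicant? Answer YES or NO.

size-2^0 implicants → 0000(✓)  0010(✓)  0100(✓)  0110(✓)  0111(✓)  1000(✓)  1001(✓)  1010(✓)  1011(✓)  1100(✓)  1101(✓)  1111(✓)
size-2^1 implicants → -000(✓)  -010(✓)  -100(✓)  -111  0-00(✓)  0-10(✓)  00-0(✓)  01-0(✓)  011-  1-00(✓)  1-01(✓)  1-11(✓)  10-0(✓)  10-1(✓)  100-(✓)  101-(✓)  11-1(✓)  110-(✓)
size-2^2 implicants → --00  -0-0  0--0  1--1  1-0-  10--
Unchecked terms (primes): --00, -0-0, -111, 0--0, 011-, 1--1, 1-0-, 10--
Minterm coverage:
  m0 ⊆ --00,-0-0,0--0
  m2 ⊆ -0-0,0--0
  m6 ⊆ 0--0,011-
  m7 ⊆ -111,011-
  m10 ⊆ -0-0,10--
  m11 ⊆ 1--1,10--
  m12 ⊆ --00,1-0-
  m13 ⊆ 1--1,1-0-
(no essential prime implicants)

NO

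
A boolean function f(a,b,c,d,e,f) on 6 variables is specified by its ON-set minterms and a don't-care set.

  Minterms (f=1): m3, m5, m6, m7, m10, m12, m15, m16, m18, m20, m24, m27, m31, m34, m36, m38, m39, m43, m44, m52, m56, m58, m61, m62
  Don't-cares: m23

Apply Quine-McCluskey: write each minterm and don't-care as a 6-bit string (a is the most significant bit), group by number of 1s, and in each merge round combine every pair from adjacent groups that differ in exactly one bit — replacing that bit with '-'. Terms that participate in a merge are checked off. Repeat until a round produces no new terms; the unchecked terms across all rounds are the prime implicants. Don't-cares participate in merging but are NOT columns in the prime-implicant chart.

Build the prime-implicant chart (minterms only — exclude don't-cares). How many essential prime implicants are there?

12

[col 0] 000011*, 000101*, 000110*, 000111*, 001010, 001100*, 001111*, 010000*, 010010*, 010100*, 010111*, 011000*, 011011*, 011111*, 100010*, 100100*, 100110*, 100111*, 101011, 101100*, 110100*, 111000*, 111010*, 111101, 111110*
[col 1] -00110*, -00111*, -01100, -10100, -11000, 0-0111*, 0-1111*, 00-111*, 000-11, 0001-1, 00011-*, 01-000, 01-111*, 010-00, 0100-0, 011-11, 1-0100, 10-100, 100-10, 1001-0, 10011-*, 111-10, 1110-0
[col 2] -0011-, 0--111
Prime implicants: -0011-, -01100, -10100, -11000, 0--111, 000-11, 0001-1, 001010, 01-000, 010-00, 0100-0, 011-11, 1-0100, 10-100, 100-10, 1001-0, 101011, 111-10, 1110-0, 111101
PI chart (minterm → PIs covering it):
  3 | 000-11  (sole → essential)
  5 | 0001-1  (sole → essential)
  6 | -0011-  (sole → essential)
  7 | -0011-,0--111,000-11,0001-1
  10 | 001010  (sole → essential)
  12 | -01100  (sole → essential)
  15 | 0--111  (sole → essential)
  16 | 01-000,010-00,0100-0
  18 | 0100-0  (sole → essential)
  20 | -10100,010-00
  24 | -11000,01-000
  27 | 011-11  (sole → essential)
  31 | 0--111,011-11
  34 | 100-10  (sole → essential)
  36 | 1-0100,10-100,1001-0
  38 | -0011-,100-10,1001-0
  39 | -0011-  (sole → essential)
  43 | 101011  (sole → essential)
  44 | -01100,10-100
  52 | -10100,1-0100
  56 | -11000,1110-0
  58 | 111-10,1110-0
  61 | 111101  (sole → essential)
  62 | 111-10  (sole → essential)
Essential prime implicants: -0011-, -01100, 0--111, 000-11, 0001-1, 001010, 0100-0, 011-11, 100-10, 101011, 111-10, 111101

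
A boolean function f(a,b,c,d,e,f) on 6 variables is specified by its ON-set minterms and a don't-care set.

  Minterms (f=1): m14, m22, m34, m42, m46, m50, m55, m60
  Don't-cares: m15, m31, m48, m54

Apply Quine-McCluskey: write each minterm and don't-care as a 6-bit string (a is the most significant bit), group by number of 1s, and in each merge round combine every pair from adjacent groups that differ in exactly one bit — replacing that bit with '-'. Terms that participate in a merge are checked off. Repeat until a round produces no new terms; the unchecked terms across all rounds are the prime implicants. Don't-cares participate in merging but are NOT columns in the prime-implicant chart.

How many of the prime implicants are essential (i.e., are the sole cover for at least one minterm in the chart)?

3

Round 0: 001110✓ 001111✓ 010110✓ 011111✓ 100010✓ 101010✓ 101110✓ 110000✓ 110010✓ 110110✓ 110111✓ 111100
Round 1: -01110 -10110 0-1111 00111- 1-0010 10-010 101-10 110-10 1100-0 11011-
PIs = {-01110, -10110, 0-1111, 00111-, 1-0010, 10-010, 101-10, 110-10, 1100-0, 11011-, 111100}
Coverage chart:
  m14: -01110,00111-
  m22: -10110 ←essential
  m34: 1-0010,10-010
  m42: 10-010,101-10
  m46: -01110,101-10
  m50: 1-0010,110-10,1100-0
  m55: 11011- ←essential
  m60: 111100 ←essential
Essential: -10110, 11011-, 111100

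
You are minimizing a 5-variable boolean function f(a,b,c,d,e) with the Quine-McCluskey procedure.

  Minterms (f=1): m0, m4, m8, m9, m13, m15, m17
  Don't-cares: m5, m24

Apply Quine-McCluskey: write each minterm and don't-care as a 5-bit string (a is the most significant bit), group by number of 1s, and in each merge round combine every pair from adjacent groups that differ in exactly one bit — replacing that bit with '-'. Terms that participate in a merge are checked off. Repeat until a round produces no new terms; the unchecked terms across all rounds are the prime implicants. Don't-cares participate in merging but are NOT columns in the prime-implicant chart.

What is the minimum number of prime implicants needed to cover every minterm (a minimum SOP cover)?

4

[col 0] 00000*, 00100*, 00101*, 01000*, 01001*, 01101*, 01111*, 10001, 11000*
[col 1] -1000, 0-000, 0-101, 00-00, 0010-, 01-01, 0100-, 011-1
Prime implicants: -1000, 0-000, 0-101, 00-00, 0010-, 01-01, 0100-, 011-1, 10001
PI chart (minterm → PIs covering it):
  0 | 0-000,00-00
  4 | 00-00,0010-
  8 | -1000,0-000,0100-
  9 | 01-01,0100-
  13 | 0-101,01-01,011-1
  15 | 011-1  (sole → essential)
  17 | 10001  (sole → essential)
Essential prime implicants: 011-1, 10001
Petrick residual → 00-00, 0100-
Minimum SOP uses 4 PIs: a'b'd'e' + a'bc'd' + a'bce + ab'c'd'e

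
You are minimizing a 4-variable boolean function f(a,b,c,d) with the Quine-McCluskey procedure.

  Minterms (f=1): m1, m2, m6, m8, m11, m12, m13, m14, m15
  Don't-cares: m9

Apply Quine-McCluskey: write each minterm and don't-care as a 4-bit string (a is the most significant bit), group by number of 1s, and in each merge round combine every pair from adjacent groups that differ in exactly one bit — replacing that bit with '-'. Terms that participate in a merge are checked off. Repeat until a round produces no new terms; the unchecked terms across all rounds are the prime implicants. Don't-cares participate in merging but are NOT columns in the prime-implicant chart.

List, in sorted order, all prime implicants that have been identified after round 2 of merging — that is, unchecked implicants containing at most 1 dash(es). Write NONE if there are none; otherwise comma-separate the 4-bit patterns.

Round 0: 0001✓ 0010✓ 0110✓ 1000✓ 1001✓ 1011✓ 1100✓ 1101✓ 1110✓ 1111✓
Round 1: -001 -110 0-10 1-00✓ 1-01✓ 1-11✓ 10-1✓ 100-✓ 11-0✓ 11-1✓ 110-✓ 111-✓
Round 2: 1--1 1-0- 11--
PIs = {-001, -110, 0-10, 1--1, 1-0-, 11--}

-001, -110, 0-10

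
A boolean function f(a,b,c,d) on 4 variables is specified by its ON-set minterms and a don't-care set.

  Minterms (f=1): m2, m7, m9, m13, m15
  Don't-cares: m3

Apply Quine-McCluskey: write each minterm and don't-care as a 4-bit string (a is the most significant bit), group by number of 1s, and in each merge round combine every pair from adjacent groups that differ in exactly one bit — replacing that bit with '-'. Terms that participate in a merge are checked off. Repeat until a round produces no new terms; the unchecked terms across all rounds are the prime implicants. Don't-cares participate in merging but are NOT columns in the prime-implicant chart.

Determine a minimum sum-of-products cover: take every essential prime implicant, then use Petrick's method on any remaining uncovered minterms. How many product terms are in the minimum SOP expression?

3

[col 0] 0010*, 0011*, 0111*, 1001*, 1101*, 1111*
[col 1] -111, 0-11, 001-, 1-01, 11-1
Prime implicants: -111, 0-11, 001-, 1-01, 11-1
PI chart (minterm → PIs covering it):
  2 | 001-  (sole → essential)
  7 | -111,0-11
  9 | 1-01  (sole → essential)
  13 | 1-01,11-1
  15 | -111,11-1
Essential prime implicants: 001-, 1-01
Petrick residual → -111
Minimum SOP uses 3 PIs: bcd + a'b'c + ac'd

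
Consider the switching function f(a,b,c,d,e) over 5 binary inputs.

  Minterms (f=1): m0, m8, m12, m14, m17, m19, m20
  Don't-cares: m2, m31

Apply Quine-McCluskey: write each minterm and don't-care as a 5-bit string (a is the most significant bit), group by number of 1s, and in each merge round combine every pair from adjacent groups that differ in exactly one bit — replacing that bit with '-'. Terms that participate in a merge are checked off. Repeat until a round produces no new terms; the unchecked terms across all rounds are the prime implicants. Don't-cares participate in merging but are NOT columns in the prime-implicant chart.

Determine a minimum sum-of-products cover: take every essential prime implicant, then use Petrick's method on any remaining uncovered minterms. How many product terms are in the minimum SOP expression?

4

[col 0] 00000*, 00010*, 01000*, 01100*, 01110*, 10001*, 10011*, 10100, 11111
[col 1] 0-000, 000-0, 01-00, 011-0, 100-1
Prime implicants: 0-000, 000-0, 01-00, 011-0, 100-1, 10100, 11111
PI chart (minterm → PIs covering it):
  0 | 0-000,000-0
  8 | 0-000,01-00
  12 | 01-00,011-0
  14 | 011-0  (sole → essential)
  17 | 100-1  (sole → essential)
  19 | 100-1  (sole → essential)
  20 | 10100  (sole → essential)
Essential prime implicants: 011-0, 100-1, 10100
Petrick residual → 0-000
Minimum SOP uses 4 PIs: a'c'd'e' + a'bce' + ab'c'e + ab'cd'e'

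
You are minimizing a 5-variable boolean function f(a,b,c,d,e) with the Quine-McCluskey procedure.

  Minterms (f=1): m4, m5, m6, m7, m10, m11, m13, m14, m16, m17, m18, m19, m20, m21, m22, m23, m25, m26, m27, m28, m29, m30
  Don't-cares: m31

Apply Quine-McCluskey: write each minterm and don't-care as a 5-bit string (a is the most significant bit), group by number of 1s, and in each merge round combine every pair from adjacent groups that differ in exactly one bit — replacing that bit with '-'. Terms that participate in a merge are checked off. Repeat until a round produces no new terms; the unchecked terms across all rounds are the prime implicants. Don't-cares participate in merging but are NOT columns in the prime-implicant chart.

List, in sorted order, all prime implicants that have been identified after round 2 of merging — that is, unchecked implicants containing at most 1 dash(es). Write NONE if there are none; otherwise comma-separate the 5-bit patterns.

NONE

size-2^0 implicants → 00100(✓)  00101(✓)  00110(✓)  00111(✓)  01010(✓)  01011(✓)  01101(✓)  01110(✓)  10000(✓)  10001(✓)  10010(✓)  10011(✓)  10100(✓)  10101(✓)  10110(✓)  10111(✓)  11001(✓)  11010(✓)  11011(✓)  11100(✓)  11101(✓)  11110(✓)  11111(✓)
size-2^1 implicants → -0100(✓)  -0101(✓)  -0110(✓)  -0111(✓)  -1010(✓)  -1011(✓)  -1101(✓)  -1110(✓)  0-101(✓)  0-110(✓)  001-0(✓)  001-1(✓)  0010-(✓)  0011-(✓)  01-10(✓)  0101-(✓)  1-001(✓)  1-010(✓)  1-011(✓)  1-100(✓)  1-101(✓)  1-110(✓)  1-111(✓)  10-00(✓)  10-01(✓)  10-10(✓)  10-11(✓)  100-0(✓)  100-1(✓)  1000-(✓)  1001-(✓)  101-0(✓)  101-1(✓)  1010-(✓)  1011-(✓)  11-01(✓)  11-10(✓)  11-11(✓)  110-1(✓)  1101-(✓)  111-0(✓)  111-1(✓)  1110-(✓)  1111-(✓)
size-2^2 implicants → --101  --110  -01-0(✓)  -01-1(✓)  -010-(✓)  -011-(✓)  -1-10  -101-  001--(✓)  1--01(✓)  1--10(✓)  1--11(✓)  1-0-1(✓)  1-01-(✓)  1-1-0(✓)  1-1-1(✓)  1-10-(✓)  1-11-(✓)  10--0(✓)  10--1(✓)  10-0-(✓)  10-1-(✓)  100--(✓)  101--(✓)  11--1(✓)  11-1-(✓)  111--(✓)
size-2^3 implicants → -01--  1---1  1--1-  1-1--  10---
Unchecked terms (primes): --101, --110, -01--, -1-10, -101-, 1---1, 1--1-, 1-1--, 10---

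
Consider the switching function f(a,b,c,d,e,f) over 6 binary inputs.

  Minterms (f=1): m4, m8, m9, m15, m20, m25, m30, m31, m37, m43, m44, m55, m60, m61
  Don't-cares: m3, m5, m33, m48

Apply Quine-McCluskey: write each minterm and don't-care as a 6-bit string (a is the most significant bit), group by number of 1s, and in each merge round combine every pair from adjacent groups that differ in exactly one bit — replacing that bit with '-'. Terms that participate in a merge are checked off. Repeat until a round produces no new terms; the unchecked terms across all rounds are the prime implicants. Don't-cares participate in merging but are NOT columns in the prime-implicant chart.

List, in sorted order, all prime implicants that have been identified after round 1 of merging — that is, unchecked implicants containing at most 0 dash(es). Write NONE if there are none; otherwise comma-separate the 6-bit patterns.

size-2^0 implicants → 000011  000100(✓)  000101(✓)  001000(✓)  001001(✓)  001111(✓)  010100(✓)  011001(✓)  011110(✓)  011111(✓)  100001(✓)  100101(✓)  101011  101100(✓)  110000  110111  111100(✓)  111101(✓)
size-2^1 implicants → -00101  0-0100  0-1001  0-1111  00010-  00100-  01111-  1-1100  100-01  11110-
Unchecked terms (primes): -00101, 0-0100, 0-1001, 0-1111, 000011, 00010-, 00100-, 01111-, 1-1100, 100-01, 101011, 110000, 110111, 11110-

000011, 101011, 110000, 110111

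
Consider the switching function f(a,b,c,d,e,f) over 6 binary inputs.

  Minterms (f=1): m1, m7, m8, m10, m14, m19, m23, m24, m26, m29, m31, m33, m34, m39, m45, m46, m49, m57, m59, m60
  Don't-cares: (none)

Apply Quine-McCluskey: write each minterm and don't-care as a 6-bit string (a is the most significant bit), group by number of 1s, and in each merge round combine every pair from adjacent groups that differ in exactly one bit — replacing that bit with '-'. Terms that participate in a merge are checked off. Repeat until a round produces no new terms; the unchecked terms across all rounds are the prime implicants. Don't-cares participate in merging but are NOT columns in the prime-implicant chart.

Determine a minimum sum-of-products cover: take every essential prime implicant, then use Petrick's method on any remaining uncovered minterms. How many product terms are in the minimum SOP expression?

size-2^0 implicants → 000001(✓)  000111(✓)  001000(✓)  001010(✓)  001110(✓)  010011(✓)  010111(✓)  011000(✓)  011010(✓)  011101(✓)  011111(✓)  100001(✓)  100010  100111(✓)  101101  101110(✓)  110001(✓)  111001(✓)  111011(✓)  111100
size-2^1 implicants → -00001  -00111  -01110  0-0111  0-1000(✓)  0-1010(✓)  001-10  0010-0(✓)  01-111  010-11  0110-0(✓)  0111-1  1-0001  11-001  1110-1
size-2^2 implicants → 0-10-0
Unchecked terms (primes): -00001, -00111, -01110, 0-0111, 0-10-0, 001-10, 01-111, 010-11, 0111-1, 1-0001, 100010, 101101, 11-001, 1110-1, 111100
Minterm coverage:
  m1 ⊆ -00001 [E]
  m7 ⊆ -00111,0-0111
  m8 ⊆ 0-10-0 [E]
  m10 ⊆ 0-10-0,001-10
  m14 ⊆ -01110,001-10
  m19 ⊆ 010-11 [E]
  m23 ⊆ 0-0111,01-111,010-11
  m24 ⊆ 0-10-0 [E]
  m26 ⊆ 0-10-0 [E]
  m29 ⊆ 0111-1 [E]
  m31 ⊆ 01-111,0111-1
  m33 ⊆ -00001,1-0001
  m34 ⊆ 100010 [E]
  m39 ⊆ -00111 [E]
  m45 ⊆ 101101 [E]
  m46 ⊆ -01110 [E]
  m49 ⊆ 1-0001,11-001
  m57 ⊆ 11-001,1110-1
  m59 ⊆ 1110-1 [E]
  m60 ⊆ 111100 [E]
E = {-00001, -00111, -01110, 0-10-0, 010-11, 0111-1, 100010, 101101, 1110-1, 111100}
Petrick residual → 1-0001
Cover = b'c'd'e'f + b'c'def + b'cdef' + a'cd'f' + a'bc'ef + a'bcdf + ac'd'e'f + ab'c'd'ef' + ab'cde'f + abcd'f + abcde'f'  |cover|=11

11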